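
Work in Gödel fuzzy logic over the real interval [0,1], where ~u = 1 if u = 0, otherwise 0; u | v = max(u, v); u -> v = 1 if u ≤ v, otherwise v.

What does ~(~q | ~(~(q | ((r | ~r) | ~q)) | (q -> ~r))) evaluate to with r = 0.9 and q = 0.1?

0.00

~q: Gödel ¬ of 0.1 = 0 (operand ≠ 0)
~r: Gödel ¬ of 0.9 = 0 (operand ≠ 0)
(r | ~r) = max(0.9, 0) = 0.9
~q: Gödel ¬ of 0.1 = 0 (operand ≠ 0)
((r | ~r) | ~q) = max(0.9, 0) = 0.9
(q | ((r | ~r) | ~q)) = max(0.1, 0.9) = 0.9
~(q | ((r | ~r) | ~q)): Gödel ¬ of 0.9 = 0 (operand ≠ 0)
~r: Gödel ¬ of 0.9 = 0 (operand ≠ 0)
(q -> ~r): 0.1 > 0, so result = 0
(~(q | ((r | ~r) | ~q)) | (q -> ~r)) = max(0, 0) = 0
~(~(q | ((r | ~r) | ~q)) | (q -> ~r)): Gödel ¬ of 0 = 1 (operand is 0)
(~q | ~(~(q | ((r | ~r) | ~q)) | (q -> ~r))) = max(0, 1) = 1
~(~q | ~(~(q | ((r | ~r) | ~q)) | (q -> ~r))): Gödel ¬ of 1 = 0 (operand ≠ 0)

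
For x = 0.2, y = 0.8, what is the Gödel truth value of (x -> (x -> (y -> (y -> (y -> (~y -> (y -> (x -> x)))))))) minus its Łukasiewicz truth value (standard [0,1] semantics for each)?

Gödel evaluation:
  ~y: Gödel ¬ of 0.8 = 0 (operand ≠ 0)
  (x -> x): 0.2 ≤ 0.2, so result = 1
  (y -> (x -> x)): 0.8 ≤ 1, so result = 1
  (~y -> (y -> (x -> x))): 0 ≤ 1, so result = 1
  (y -> (~y -> (y -> (x -> x)))): 0.8 ≤ 1, so result = 1
  (y -> (y -> (~y -> (y -> (x -> x))))): 0.8 ≤ 1, so result = 1
  (y -> (y -> (y -> (~y -> (y -> (x -> x)))))): 0.8 ≤ 1, so result = 1
  (x -> (y -> (y -> (y -> (~y -> (y -> (x -> x))))))): 0.2 ≤ 1, so result = 1
  (x -> (x -> (y -> (y -> (y -> (~y -> (y -> (x -> x)))))))): 0.2 ≤ 1, so result = 1
  Gödel value = 1
Łukasiewicz evaluation:
  ~y: Łukasiewicz ¬ gives 1 − 0.8 = 0.2
  (x -> x): min(1, 1 − 0.2 + 0.2) = 1
  (y -> (x -> x)): min(1, 1 − 0.8 + 1) = 1
  (~y -> (y -> (x -> x))): min(1, 1 − 0.2 + 1) = 1
  (y -> (~y -> (y -> (x -> x)))): min(1, 1 − 0.8 + 1) = 1
  (y -> (y -> (~y -> (y -> (x -> x))))): min(1, 1 − 0.8 + 1) = 1
  (y -> (y -> (y -> (~y -> (y -> (x -> x)))))): min(1, 1 − 0.8 + 1) = 1
  (x -> (y -> (y -> (y -> (~y -> (y -> (x -> x))))))): min(1, 1 − 0.2 + 1) = 1
  (x -> (x -> (y -> (y -> (y -> (~y -> (y -> (x -> x)))))))): min(1, 1 − 0.2 + 1) = 1
  Łukasiewicz value = 1
Difference: 1 − 1 = 0.00

0.00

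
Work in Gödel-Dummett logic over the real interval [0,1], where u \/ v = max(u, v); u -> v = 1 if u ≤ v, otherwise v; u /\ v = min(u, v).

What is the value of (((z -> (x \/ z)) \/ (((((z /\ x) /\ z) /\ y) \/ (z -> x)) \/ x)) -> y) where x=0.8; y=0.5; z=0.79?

0.50

(x \/ z) = max(0.8, 0.79) = 0.8
(z -> (x \/ z)): 0.79 ≤ 0.8, so result = 1
(z /\ x) = min(0.79, 0.8) = 0.79
((z /\ x) /\ z) = min(0.79, 0.79) = 0.79
(((z /\ x) /\ z) /\ y) = min(0.79, 0.5) = 0.5
(z -> x): 0.79 ≤ 0.8, so result = 1
((((z /\ x) /\ z) /\ y) \/ (z -> x)) = max(0.5, 1) = 1
(((((z /\ x) /\ z) /\ y) \/ (z -> x)) \/ x) = max(1, 0.8) = 1
((z -> (x \/ z)) \/ (((((z /\ x) /\ z) /\ y) \/ (z -> x)) \/ x)) = max(1, 1) = 1
(((z -> (x \/ z)) \/ (((((z /\ x) /\ z) /\ y) \/ (z -> x)) \/ x)) -> y): 1 > 0.5, so result = 0.5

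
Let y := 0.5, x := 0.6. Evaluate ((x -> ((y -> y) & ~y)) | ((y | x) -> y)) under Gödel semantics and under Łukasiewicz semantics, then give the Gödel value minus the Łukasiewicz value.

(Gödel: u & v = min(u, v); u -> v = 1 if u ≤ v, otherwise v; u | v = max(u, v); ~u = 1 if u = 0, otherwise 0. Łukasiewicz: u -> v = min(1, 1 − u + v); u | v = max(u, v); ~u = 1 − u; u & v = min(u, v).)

Gödel evaluation:
  (y -> y): 0.5 ≤ 0.5, so result = 1
  ~y: Gödel ¬ of 0.5 = 0 (operand ≠ 0)
  ((y -> y) & ~y) = min(1, 0) = 0
  (x -> ((y -> y) & ~y)): 0.6 > 0, so result = 0
  (y | x) = max(0.5, 0.6) = 0.6
  ((y | x) -> y): 0.6 > 0.5, so result = 0.5
  ((x -> ((y -> y) & ~y)) | ((y | x) -> y)) = max(0, 0.5) = 0.5
  Gödel value = 0.5
Łukasiewicz evaluation:
  (y -> y): min(1, 1 − 0.5 + 0.5) = 1
  ~y: Łukasiewicz ¬ gives 1 − 0.5 = 0.5
  ((y -> y) & ~y) = min(1, 0.5) = 0.5
  (x -> ((y -> y) & ~y)): min(1, 1 − 0.6 + 0.5) = 0.9
  (y | x) = max(0.5, 0.6) = 0.6
  ((y | x) -> y): min(1, 1 − 0.6 + 0.5) = 0.9
  ((x -> ((y -> y) & ~y)) | ((y | x) -> y)) = max(0.9, 0.9) = 0.9
  Łukasiewicz value = 0.9
Difference: 0.5 − 0.9 = -0.40

-0.40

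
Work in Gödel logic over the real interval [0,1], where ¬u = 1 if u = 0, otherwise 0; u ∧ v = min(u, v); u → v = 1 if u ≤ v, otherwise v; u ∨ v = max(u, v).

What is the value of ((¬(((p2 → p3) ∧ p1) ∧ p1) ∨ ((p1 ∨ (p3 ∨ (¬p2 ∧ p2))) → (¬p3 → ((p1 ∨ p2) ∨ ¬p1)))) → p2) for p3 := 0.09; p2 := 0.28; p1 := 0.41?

(p2 → p3): 0.28 > 0.09, so result = 0.09
((p2 → p3) ∧ p1) = min(0.09, 0.41) = 0.09
(((p2 → p3) ∧ p1) ∧ p1) = min(0.09, 0.41) = 0.09
¬(((p2 → p3) ∧ p1) ∧ p1): Gödel ¬ of 0.09 = 0 (operand ≠ 0)
¬p2: Gödel ¬ of 0.28 = 0 (operand ≠ 0)
(¬p2 ∧ p2) = min(0, 0.28) = 0
(p3 ∨ (¬p2 ∧ p2)) = max(0.09, 0) = 0.09
(p1 ∨ (p3 ∨ (¬p2 ∧ p2))) = max(0.41, 0.09) = 0.41
¬p3: Gödel ¬ of 0.09 = 0 (operand ≠ 0)
(p1 ∨ p2) = max(0.41, 0.28) = 0.41
¬p1: Gödel ¬ of 0.41 = 0 (operand ≠ 0)
((p1 ∨ p2) ∨ ¬p1) = max(0.41, 0) = 0.41
(¬p3 → ((p1 ∨ p2) ∨ ¬p1)): 0 ≤ 0.41, so result = 1
((p1 ∨ (p3 ∨ (¬p2 ∧ p2))) → (¬p3 → ((p1 ∨ p2) ∨ ¬p1))): 0.41 ≤ 1, so result = 1
(¬(((p2 → p3) ∧ p1) ∧ p1) ∨ ((p1 ∨ (p3 ∨ (¬p2 ∧ p2))) → (¬p3 → ((p1 ∨ p2) ∨ ¬p1)))) = max(0, 1) = 1
((¬(((p2 → p3) ∧ p1) ∧ p1) ∨ ((p1 ∨ (p3 ∨ (¬p2 ∧ p2))) → (¬p3 → ((p1 ∨ p2) ∨ ¬p1)))) → p2): 1 > 0.28, so result = 0.28

0.28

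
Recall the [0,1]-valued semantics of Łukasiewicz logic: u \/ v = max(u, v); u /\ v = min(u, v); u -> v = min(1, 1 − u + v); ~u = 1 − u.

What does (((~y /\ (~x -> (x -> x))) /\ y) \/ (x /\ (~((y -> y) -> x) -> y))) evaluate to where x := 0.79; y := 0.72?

~y: Łukasiewicz ¬ gives 1 − 0.72 = 0.28
~x: Łukasiewicz ¬ gives 1 − 0.79 = 0.21
(x -> x): min(1, 1 − 0.79 + 0.79) = 1
(~x -> (x -> x)): min(1, 1 − 0.21 + 1) = 1
(~y /\ (~x -> (x -> x))) = min(0.28, 1) = 0.28
((~y /\ (~x -> (x -> x))) /\ y) = min(0.28, 0.72) = 0.28
(y -> y): min(1, 1 − 0.72 + 0.72) = 1
((y -> y) -> x): min(1, 1 − 1 + 0.79) = 0.79
~((y -> y) -> x): Łukasiewicz ¬ gives 1 − 0.79 = 0.21
(~((y -> y) -> x) -> y): min(1, 1 − 0.21 + 0.72) = 1
(x /\ (~((y -> y) -> x) -> y)) = min(0.79, 1) = 0.79
(((~y /\ (~x -> (x -> x))) /\ y) \/ (x /\ (~((y -> y) -> x) -> y))) = max(0.28, 0.79) = 0.79

0.79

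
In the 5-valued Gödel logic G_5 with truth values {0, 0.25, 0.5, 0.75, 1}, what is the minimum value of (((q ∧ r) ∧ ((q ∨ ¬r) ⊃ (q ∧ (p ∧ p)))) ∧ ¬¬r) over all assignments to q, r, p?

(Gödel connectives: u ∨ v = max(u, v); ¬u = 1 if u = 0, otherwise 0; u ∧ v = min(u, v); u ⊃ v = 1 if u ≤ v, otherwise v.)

0.00

The minimum is attained at q = 0, r = 0, p = 0:
  (q ∧ r) = min(0, 0) = 0
  ¬r: Gödel ¬ of 0 = 1 (operand is 0)
  (q ∨ ¬r) = max(0, 1) = 1
  (p ∧ p) = min(0, 0) = 0
  (q ∧ (p ∧ p)) = min(0, 0) = 0
  ((q ∨ ¬r) ⊃ (q ∧ (p ∧ p))): 1 > 0, so result = 0
  ((q ∧ r) ∧ ((q ∨ ¬r) ⊃ (q ∧ (p ∧ p)))) = min(0, 0) = 0
  ¬r: Gödel ¬ of 0 = 1 (operand is 0)
  ¬¬r: Gödel ¬ of 1 = 0 (operand ≠ 0)
  (((q ∧ r) ∧ ((q ∨ ¬r) ⊃ (q ∧ (p ∧ p)))) ∧ ¬¬r) = min(0, 0) = 0
Checking all 125 assignments confirms none give a value below 0.00.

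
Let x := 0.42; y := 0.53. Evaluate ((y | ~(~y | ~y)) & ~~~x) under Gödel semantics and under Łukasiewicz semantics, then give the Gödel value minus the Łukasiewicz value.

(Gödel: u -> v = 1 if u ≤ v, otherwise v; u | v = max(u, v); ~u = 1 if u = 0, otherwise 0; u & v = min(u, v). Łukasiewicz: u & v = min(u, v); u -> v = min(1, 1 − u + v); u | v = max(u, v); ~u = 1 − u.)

-0.53

Gödel evaluation:
  ~y: Gödel ¬ of 0.53 = 0 (operand ≠ 0)
  ~y: Gödel ¬ of 0.53 = 0 (operand ≠ 0)
  (~y | ~y) = max(0, 0) = 0
  ~(~y | ~y): Gödel ¬ of 0 = 1 (operand is 0)
  (y | ~(~y | ~y)) = max(0.53, 1) = 1
  ~x: Gödel ¬ of 0.42 = 0 (operand ≠ 0)
  ~~x: Gödel ¬ of 0 = 1 (operand is 0)
  ~~~x: Gödel ¬ of 1 = 0 (operand ≠ 0)
  ((y | ~(~y | ~y)) & ~~~x) = min(1, 0) = 0
  Gödel value = 0
Łukasiewicz evaluation:
  ~y: Łukasiewicz ¬ gives 1 − 0.53 = 0.47
  ~y: Łukasiewicz ¬ gives 1 − 0.53 = 0.47
  (~y | ~y) = max(0.47, 0.47) = 0.47
  ~(~y | ~y): Łukasiewicz ¬ gives 1 − 0.47 = 0.53
  (y | ~(~y | ~y)) = max(0.53, 0.53) = 0.53
  ~x: Łukasiewicz ¬ gives 1 − 0.42 = 0.58
  ~~x: Łukasiewicz ¬ gives 1 − 0.58 = 0.42
  ~~~x: Łukasiewicz ¬ gives 1 − 0.42 = 0.58
  ((y | ~(~y | ~y)) & ~~~x) = min(0.53, 0.58) = 0.53
  Łukasiewicz value = 0.53
Difference: 0 − 0.53 = -0.53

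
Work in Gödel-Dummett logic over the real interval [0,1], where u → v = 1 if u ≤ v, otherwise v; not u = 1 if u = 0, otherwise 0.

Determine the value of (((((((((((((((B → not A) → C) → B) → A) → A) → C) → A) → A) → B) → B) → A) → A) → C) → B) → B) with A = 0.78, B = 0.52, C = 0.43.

0.52

not A: Gödel ¬ of 0.78 = 0 (operand ≠ 0)
(B → not A): 0.52 > 0, so result = 0
((B → not A) → C): 0 ≤ 0.43, so result = 1
(((B → not A) → C) → B): 1 > 0.52, so result = 0.52
((((B → not A) → C) → B) → A): 0.52 ≤ 0.78, so result = 1
(((((B → not A) → C) → B) → A) → A): 1 > 0.78, so result = 0.78
((((((B → not A) → C) → B) → A) → A) → C): 0.78 > 0.43, so result = 0.43
(((((((B → not A) → C) → B) → A) → A) → C) → A): 0.43 ≤ 0.78, so result = 1
((((((((B → not A) → C) → B) → A) → A) → C) → A) → A): 1 > 0.78, so result = 0.78
(((((((((B → not A) → C) → B) → A) → A) → C) → A) → A) → B): 0.78 > 0.52, so result = 0.52
((((((((((B → not A) → C) → B) → A) → A) → C) → A) → A) → B) → B): 0.52 ≤ 0.52, so result = 1
(((((((((((B → not A) → C) → B) → A) → A) → C) → A) → A) → B) → B) → A): 1 > 0.78, so result = 0.78
((((((((((((B → not A) → C) → B) → A) → A) → C) → A) → A) → B) → B) → A) → A): 0.78 ≤ 0.78, so result = 1
(((((((((((((B → not A) → C) → B) → A) → A) → C) → A) → A) → B) → B) → A) → A) → C): 1 > 0.43, so result = 0.43
((((((((((((((B → not A) → C) → B) → A) → A) → C) → A) → A) → B) → B) → A) → A) → C) → B): 0.43 ≤ 0.52, so result = 1
(((((((((((((((B → not A) → C) → B) → A) → A) → C) → A) → A) → B) → B) → A) → A) → C) → B) → B): 1 > 0.52, so result = 0.52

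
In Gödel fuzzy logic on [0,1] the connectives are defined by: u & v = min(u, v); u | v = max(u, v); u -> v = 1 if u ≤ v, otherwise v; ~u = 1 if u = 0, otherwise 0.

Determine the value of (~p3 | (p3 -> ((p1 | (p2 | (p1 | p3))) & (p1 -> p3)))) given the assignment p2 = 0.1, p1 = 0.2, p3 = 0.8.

1.00

~p3: Gödel ¬ of 0.8 = 0 (operand ≠ 0)
(p1 | p3) = max(0.2, 0.8) = 0.8
(p2 | (p1 | p3)) = max(0.1, 0.8) = 0.8
(p1 | (p2 | (p1 | p3))) = max(0.2, 0.8) = 0.8
(p1 -> p3): 0.2 ≤ 0.8, so result = 1
((p1 | (p2 | (p1 | p3))) & (p1 -> p3)) = min(0.8, 1) = 0.8
(p3 -> ((p1 | (p2 | (p1 | p3))) & (p1 -> p3))): 0.8 ≤ 0.8, so result = 1
(~p3 | (p3 -> ((p1 | (p2 | (p1 | p3))) & (p1 -> p3)))) = max(0, 1) = 1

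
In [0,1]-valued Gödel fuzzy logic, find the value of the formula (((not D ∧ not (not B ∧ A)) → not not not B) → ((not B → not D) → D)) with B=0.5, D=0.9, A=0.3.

not D: Gödel ¬ of 0.9 = 0 (operand ≠ 0)
not B: Gödel ¬ of 0.5 = 0 (operand ≠ 0)
(not B ∧ A) = min(0, 0.3) = 0
not (not B ∧ A): Gödel ¬ of 0 = 1 (operand is 0)
(not D ∧ not (not B ∧ A)) = min(0, 1) = 0
not B: Gödel ¬ of 0.5 = 0 (operand ≠ 0)
not not B: Gödel ¬ of 0 = 1 (operand is 0)
not not not B: Gödel ¬ of 1 = 0 (operand ≠ 0)
((not D ∧ not (not B ∧ A)) → not not not B): 0 ≤ 0, so result = 1
not B: Gödel ¬ of 0.5 = 0 (operand ≠ 0)
not D: Gödel ¬ of 0.9 = 0 (operand ≠ 0)
(not B → not D): 0 ≤ 0, so result = 1
((not B → not D) → D): 1 > 0.9, so result = 0.9
(((not D ∧ not (not B ∧ A)) → not not not B) → ((not B → not D) → D)): 1 > 0.9, so result = 0.9

0.90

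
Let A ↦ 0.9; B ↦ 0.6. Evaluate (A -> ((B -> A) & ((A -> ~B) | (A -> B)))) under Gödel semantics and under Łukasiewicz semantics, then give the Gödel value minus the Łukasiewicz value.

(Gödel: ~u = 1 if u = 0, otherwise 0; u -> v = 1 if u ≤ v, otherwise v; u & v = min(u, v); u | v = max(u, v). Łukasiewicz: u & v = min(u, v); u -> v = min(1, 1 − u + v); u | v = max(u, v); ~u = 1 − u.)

-0.20

Gödel evaluation:
  (B -> A): 0.6 ≤ 0.9, so result = 1
  ~B: Gödel ¬ of 0.6 = 0 (operand ≠ 0)
  (A -> ~B): 0.9 > 0, so result = 0
  (A -> B): 0.9 > 0.6, so result = 0.6
  ((A -> ~B) | (A -> B)) = max(0, 0.6) = 0.6
  ((B -> A) & ((A -> ~B) | (A -> B))) = min(1, 0.6) = 0.6
  (A -> ((B -> A) & ((A -> ~B) | (A -> B)))): 0.9 > 0.6, so result = 0.6
  Gödel value = 0.6
Łukasiewicz evaluation:
  (B -> A): min(1, 1 − 0.6 + 0.9) = 1
  ~B: Łukasiewicz ¬ gives 1 − 0.6 = 0.4
  (A -> ~B): min(1, 1 − 0.9 + 0.4) = 0.5
  (A -> B): min(1, 1 − 0.9 + 0.6) = 0.7
  ((A -> ~B) | (A -> B)) = max(0.5, 0.7) = 0.7
  ((B -> A) & ((A -> ~B) | (A -> B))) = min(1, 0.7) = 0.7
  (A -> ((B -> A) & ((A -> ~B) | (A -> B)))): min(1, 1 − 0.9 + 0.7) = 0.8
  Łukasiewicz value = 0.8
Difference: 0.6 − 0.8 = -0.20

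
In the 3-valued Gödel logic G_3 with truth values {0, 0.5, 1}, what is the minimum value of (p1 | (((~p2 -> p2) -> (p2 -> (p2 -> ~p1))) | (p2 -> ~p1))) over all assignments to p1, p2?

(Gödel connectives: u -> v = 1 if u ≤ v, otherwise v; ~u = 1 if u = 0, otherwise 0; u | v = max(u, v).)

The minimum is attained at p1 = 0.5, p2 = 0.5:
  ~p2: Gödel ¬ of 0.5 = 0 (operand ≠ 0)
  (~p2 -> p2): 0 ≤ 0.5, so result = 1
  ~p1: Gödel ¬ of 0.5 = 0 (operand ≠ 0)
  (p2 -> ~p1): 0.5 > 0, so result = 0
  (p2 -> (p2 -> ~p1)): 0.5 > 0, so result = 0
  ((~p2 -> p2) -> (p2 -> (p2 -> ~p1))): 1 > 0, so result = 0
  ~p1: Gödel ¬ of 0.5 = 0 (operand ≠ 0)
  (p2 -> ~p1): 0.5 > 0, so result = 0
  (((~p2 -> p2) -> (p2 -> (p2 -> ~p1))) | (p2 -> ~p1)) = max(0, 0) = 0
  (p1 | (((~p2 -> p2) -> (p2 -> (p2 -> ~p1))) | (p2 -> ~p1))) = max(0.5, 0) = 0.5
Checking all 9 assignments confirms none give a value below 0.50.

0.50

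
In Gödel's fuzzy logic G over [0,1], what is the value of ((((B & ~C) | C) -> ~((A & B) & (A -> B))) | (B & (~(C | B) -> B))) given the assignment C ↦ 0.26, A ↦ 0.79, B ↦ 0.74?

0.74

~C: Gödel ¬ of 0.26 = 0 (operand ≠ 0)
(B & ~C) = min(0.74, 0) = 0
((B & ~C) | C) = max(0, 0.26) = 0.26
(A & B) = min(0.79, 0.74) = 0.74
(A -> B): 0.79 > 0.74, so result = 0.74
((A & B) & (A -> B)) = min(0.74, 0.74) = 0.74
~((A & B) & (A -> B)): Gödel ¬ of 0.74 = 0 (operand ≠ 0)
(((B & ~C) | C) -> ~((A & B) & (A -> B))): 0.26 > 0, so result = 0
(C | B) = max(0.26, 0.74) = 0.74
~(C | B): Gödel ¬ of 0.74 = 0 (operand ≠ 0)
(~(C | B) -> B): 0 ≤ 0.74, so result = 1
(B & (~(C | B) -> B)) = min(0.74, 1) = 0.74
((((B & ~C) | C) -> ~((A & B) & (A -> B))) | (B & (~(C | B) -> B))) = max(0, 0.74) = 0.74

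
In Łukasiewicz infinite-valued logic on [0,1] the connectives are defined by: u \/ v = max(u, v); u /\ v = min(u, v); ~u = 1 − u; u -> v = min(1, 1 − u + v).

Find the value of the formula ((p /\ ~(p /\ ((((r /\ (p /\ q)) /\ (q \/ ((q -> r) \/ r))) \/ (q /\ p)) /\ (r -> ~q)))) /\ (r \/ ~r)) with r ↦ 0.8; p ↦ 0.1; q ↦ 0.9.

(p /\ q) = min(0.1, 0.9) = 0.1
(r /\ (p /\ q)) = min(0.8, 0.1) = 0.1
(q -> r): min(1, 1 − 0.9 + 0.8) = 0.9
((q -> r) \/ r) = max(0.9, 0.8) = 0.9
(q \/ ((q -> r) \/ r)) = max(0.9, 0.9) = 0.9
((r /\ (p /\ q)) /\ (q \/ ((q -> r) \/ r))) = min(0.1, 0.9) = 0.1
(q /\ p) = min(0.9, 0.1) = 0.1
(((r /\ (p /\ q)) /\ (q \/ ((q -> r) \/ r))) \/ (q /\ p)) = max(0.1, 0.1) = 0.1
~q: Łukasiewicz ¬ gives 1 − 0.9 = 0.1
(r -> ~q): min(1, 1 − 0.8 + 0.1) = 0.3
((((r /\ (p /\ q)) /\ (q \/ ((q -> r) \/ r))) \/ (q /\ p)) /\ (r -> ~q)) = min(0.1, 0.3) = 0.1
(p /\ ((((r /\ (p /\ q)) /\ (q \/ ((q -> r) \/ r))) \/ (q /\ p)) /\ (r -> ~q))) = min(0.1, 0.1) = 0.1
~(p /\ ((((r /\ (p /\ q)) /\ (q \/ ((q -> r) \/ r))) \/ (q /\ p)) /\ (r -> ~q))): Łukasiewicz ¬ gives 1 − 0.1 = 0.9
(p /\ ~(p /\ ((((r /\ (p /\ q)) /\ (q \/ ((q -> r) \/ r))) \/ (q /\ p)) /\ (r -> ~q)))) = min(0.1, 0.9) = 0.1
~r: Łukasiewicz ¬ gives 1 − 0.8 = 0.2
(r \/ ~r) = max(0.8, 0.2) = 0.8
((p /\ ~(p /\ ((((r /\ (p /\ q)) /\ (q \/ ((q -> r) \/ r))) \/ (q /\ p)) /\ (r -> ~q)))) /\ (r \/ ~r)) = min(0.1, 0.8) = 0.1

0.10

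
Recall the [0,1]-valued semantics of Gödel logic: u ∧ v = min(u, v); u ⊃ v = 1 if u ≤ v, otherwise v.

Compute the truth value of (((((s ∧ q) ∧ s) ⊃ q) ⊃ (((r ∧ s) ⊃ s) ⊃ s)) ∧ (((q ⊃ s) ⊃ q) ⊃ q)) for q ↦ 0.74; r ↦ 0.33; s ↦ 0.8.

(s ∧ q) = min(0.8, 0.74) = 0.74
((s ∧ q) ∧ s) = min(0.74, 0.8) = 0.74
(((s ∧ q) ∧ s) ⊃ q): 0.74 ≤ 0.74, so result = 1
(r ∧ s) = min(0.33, 0.8) = 0.33
((r ∧ s) ⊃ s): 0.33 ≤ 0.8, so result = 1
(((r ∧ s) ⊃ s) ⊃ s): 1 > 0.8, so result = 0.8
((((s ∧ q) ∧ s) ⊃ q) ⊃ (((r ∧ s) ⊃ s) ⊃ s)): 1 > 0.8, so result = 0.8
(q ⊃ s): 0.74 ≤ 0.8, so result = 1
((q ⊃ s) ⊃ q): 1 > 0.74, so result = 0.74
(((q ⊃ s) ⊃ q) ⊃ q): 0.74 ≤ 0.74, so result = 1
(((((s ∧ q) ∧ s) ⊃ q) ⊃ (((r ∧ s) ⊃ s) ⊃ s)) ∧ (((q ⊃ s) ⊃ q) ⊃ q)) = min(0.8, 1) = 0.8

0.80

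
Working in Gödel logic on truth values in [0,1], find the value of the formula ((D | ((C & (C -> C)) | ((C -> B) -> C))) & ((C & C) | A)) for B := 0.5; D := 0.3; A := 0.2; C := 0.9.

0.90

(C -> C): 0.9 ≤ 0.9, so result = 1
(C & (C -> C)) = min(0.9, 1) = 0.9
(C -> B): 0.9 > 0.5, so result = 0.5
((C -> B) -> C): 0.5 ≤ 0.9, so result = 1
((C & (C -> C)) | ((C -> B) -> C)) = max(0.9, 1) = 1
(D | ((C & (C -> C)) | ((C -> B) -> C))) = max(0.3, 1) = 1
(C & C) = min(0.9, 0.9) = 0.9
((C & C) | A) = max(0.9, 0.2) = 0.9
((D | ((C & (C -> C)) | ((C -> B) -> C))) & ((C & C) | A)) = min(1, 0.9) = 0.9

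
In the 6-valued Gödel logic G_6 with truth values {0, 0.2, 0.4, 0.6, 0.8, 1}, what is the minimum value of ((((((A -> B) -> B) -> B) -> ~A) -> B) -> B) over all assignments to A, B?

The minimum is attained at A = 0.2, B = 0.2:
  (A -> B): 0.2 ≤ 0.2, so result = 1
  ((A -> B) -> B): 1 > 0.2, so result = 0.2
  (((A -> B) -> B) -> B): 0.2 ≤ 0.2, so result = 1
  ~A: Gödel ¬ of 0.2 = 0 (operand ≠ 0)
  ((((A -> B) -> B) -> B) -> ~A): 1 > 0, so result = 0
  (((((A -> B) -> B) -> B) -> ~A) -> B): 0 ≤ 0.2, so result = 1
  ((((((A -> B) -> B) -> B) -> ~A) -> B) -> B): 1 > 0.2, so result = 0.2
Checking all 36 assignments confirms none give a value below 0.20.

0.20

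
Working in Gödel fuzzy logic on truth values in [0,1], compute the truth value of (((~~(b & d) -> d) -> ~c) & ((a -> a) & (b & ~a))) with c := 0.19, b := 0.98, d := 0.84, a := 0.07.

0.00

(b & d) = min(0.98, 0.84) = 0.84
~(b & d): Gödel ¬ of 0.84 = 0 (operand ≠ 0)
~~(b & d): Gödel ¬ of 0 = 1 (operand is 0)
(~~(b & d) -> d): 1 > 0.84, so result = 0.84
~c: Gödel ¬ of 0.19 = 0 (operand ≠ 0)
((~~(b & d) -> d) -> ~c): 0.84 > 0, so result = 0
(a -> a): 0.07 ≤ 0.07, so result = 1
~a: Gödel ¬ of 0.07 = 0 (operand ≠ 0)
(b & ~a) = min(0.98, 0) = 0
((a -> a) & (b & ~a)) = min(1, 0) = 0
(((~~(b & d) -> d) -> ~c) & ((a -> a) & (b & ~a))) = min(0, 0) = 0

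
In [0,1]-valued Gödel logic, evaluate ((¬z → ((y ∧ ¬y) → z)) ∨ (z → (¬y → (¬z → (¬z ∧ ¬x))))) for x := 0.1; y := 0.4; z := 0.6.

1.00

¬z: Gödel ¬ of 0.6 = 0 (operand ≠ 0)
¬y: Gödel ¬ of 0.4 = 0 (operand ≠ 0)
(y ∧ ¬y) = min(0.4, 0) = 0
((y ∧ ¬y) → z): 0 ≤ 0.6, so result = 1
(¬z → ((y ∧ ¬y) → z)): 0 ≤ 1, so result = 1
¬y: Gödel ¬ of 0.4 = 0 (operand ≠ 0)
¬z: Gödel ¬ of 0.6 = 0 (operand ≠ 0)
¬z: Gödel ¬ of 0.6 = 0 (operand ≠ 0)
¬x: Gödel ¬ of 0.1 = 0 (operand ≠ 0)
(¬z ∧ ¬x) = min(0, 0) = 0
(¬z → (¬z ∧ ¬x)): 0 ≤ 0, so result = 1
(¬y → (¬z → (¬z ∧ ¬x))): 0 ≤ 1, so result = 1
(z → (¬y → (¬z → (¬z ∧ ¬x)))): 0.6 ≤ 1, so result = 1
((¬z → ((y ∧ ¬y) → z)) ∨ (z → (¬y → (¬z → (¬z ∧ ¬x))))) = max(1, 1) = 1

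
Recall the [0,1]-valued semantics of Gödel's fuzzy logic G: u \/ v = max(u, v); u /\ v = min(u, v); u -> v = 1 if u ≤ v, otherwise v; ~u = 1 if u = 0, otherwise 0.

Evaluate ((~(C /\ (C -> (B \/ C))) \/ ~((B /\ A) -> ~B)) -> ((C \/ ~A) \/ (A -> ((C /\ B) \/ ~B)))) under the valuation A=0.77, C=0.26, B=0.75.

0.26

(B \/ C) = max(0.75, 0.26) = 0.75
(C -> (B \/ C)): 0.26 ≤ 0.75, so result = 1
(C /\ (C -> (B \/ C))) = min(0.26, 1) = 0.26
~(C /\ (C -> (B \/ C))): Gödel ¬ of 0.26 = 0 (operand ≠ 0)
(B /\ A) = min(0.75, 0.77) = 0.75
~B: Gödel ¬ of 0.75 = 0 (operand ≠ 0)
((B /\ A) -> ~B): 0.75 > 0, so result = 0
~((B /\ A) -> ~B): Gödel ¬ of 0 = 1 (operand is 0)
(~(C /\ (C -> (B \/ C))) \/ ~((B /\ A) -> ~B)) = max(0, 1) = 1
~A: Gödel ¬ of 0.77 = 0 (operand ≠ 0)
(C \/ ~A) = max(0.26, 0) = 0.26
(C /\ B) = min(0.26, 0.75) = 0.26
~B: Gödel ¬ of 0.75 = 0 (operand ≠ 0)
((C /\ B) \/ ~B) = max(0.26, 0) = 0.26
(A -> ((C /\ B) \/ ~B)): 0.77 > 0.26, so result = 0.26
((C \/ ~A) \/ (A -> ((C /\ B) \/ ~B))) = max(0.26, 0.26) = 0.26
((~(C /\ (C -> (B \/ C))) \/ ~((B /\ A) -> ~B)) -> ((C \/ ~A) \/ (A -> ((C /\ B) \/ ~B)))): 1 > 0.26, so result = 0.26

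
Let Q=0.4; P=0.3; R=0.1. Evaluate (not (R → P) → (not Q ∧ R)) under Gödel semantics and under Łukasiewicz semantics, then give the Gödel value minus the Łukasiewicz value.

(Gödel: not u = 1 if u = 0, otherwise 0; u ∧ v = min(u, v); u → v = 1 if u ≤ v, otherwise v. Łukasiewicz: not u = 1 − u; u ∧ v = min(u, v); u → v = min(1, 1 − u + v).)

0.00

Gödel evaluation:
  (R → P): 0.1 ≤ 0.3, so result = 1
  not (R → P): Gödel ¬ of 1 = 0 (operand ≠ 0)
  not Q: Gödel ¬ of 0.4 = 0 (operand ≠ 0)
  (not Q ∧ R) = min(0, 0.1) = 0
  (not (R → P) → (not Q ∧ R)): 0 ≤ 0, so result = 1
  Gödel value = 1
Łukasiewicz evaluation:
  (R → P): min(1, 1 − 0.1 + 0.3) = 1
  not (R → P): Łukasiewicz ¬ gives 1 − 1 = 0
  not Q: Łukasiewicz ¬ gives 1 − 0.4 = 0.6
  (not Q ∧ R) = min(0.6, 0.1) = 0.1
  (not (R → P) → (not Q ∧ R)): min(1, 1 − 0 + 0.1) = 1
  Łukasiewicz value = 1
Difference: 1 − 1 = 0.00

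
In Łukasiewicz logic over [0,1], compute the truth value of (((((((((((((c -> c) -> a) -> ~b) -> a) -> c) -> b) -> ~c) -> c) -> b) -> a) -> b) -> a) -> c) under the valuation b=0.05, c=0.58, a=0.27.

0.58

(c -> c): min(1, 1 − 0.58 + 0.58) = 1
((c -> c) -> a): min(1, 1 − 1 + 0.27) = 0.27
~b: Łukasiewicz ¬ gives 1 − 0.05 = 0.95
(((c -> c) -> a) -> ~b): min(1, 1 − 0.27 + 0.95) = 1
((((c -> c) -> a) -> ~b) -> a): min(1, 1 − 1 + 0.27) = 0.27
(((((c -> c) -> a) -> ~b) -> a) -> c): min(1, 1 − 0.27 + 0.58) = 1
((((((c -> c) -> a) -> ~b) -> a) -> c) -> b): min(1, 1 − 1 + 0.05) = 0.05
~c: Łukasiewicz ¬ gives 1 − 0.58 = 0.42
(((((((c -> c) -> a) -> ~b) -> a) -> c) -> b) -> ~c): min(1, 1 − 0.05 + 0.42) = 1
((((((((c -> c) -> a) -> ~b) -> a) -> c) -> b) -> ~c) -> c): min(1, 1 − 1 + 0.58) = 0.58
(((((((((c -> c) -> a) -> ~b) -> a) -> c) -> b) -> ~c) -> c) -> b): min(1, 1 − 0.58 + 0.05) = 0.47
((((((((((c -> c) -> a) -> ~b) -> a) -> c) -> b) -> ~c) -> c) -> b) -> a): min(1, 1 − 0.47 + 0.27) = 0.8
(((((((((((c -> c) -> a) -> ~b) -> a) -> c) -> b) -> ~c) -> c) -> b) -> a) -> b): min(1, 1 − 0.8 + 0.05) = 0.25
((((((((((((c -> c) -> a) -> ~b) -> a) -> c) -> b) -> ~c) -> c) -> b) -> a) -> b) -> a): min(1, 1 − 0.25 + 0.27) = 1
(((((((((((((c -> c) -> a) -> ~b) -> a) -> c) -> b) -> ~c) -> c) -> b) -> a) -> b) -> a) -> c): min(1, 1 − 1 + 0.58) = 0.58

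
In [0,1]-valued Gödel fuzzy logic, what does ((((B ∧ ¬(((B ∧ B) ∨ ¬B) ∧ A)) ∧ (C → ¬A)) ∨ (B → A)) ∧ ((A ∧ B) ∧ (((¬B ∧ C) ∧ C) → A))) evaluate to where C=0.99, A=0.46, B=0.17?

(B ∧ B) = min(0.17, 0.17) = 0.17
¬B: Gödel ¬ of 0.17 = 0 (operand ≠ 0)
((B ∧ B) ∨ ¬B) = max(0.17, 0) = 0.17
(((B ∧ B) ∨ ¬B) ∧ A) = min(0.17, 0.46) = 0.17
¬(((B ∧ B) ∨ ¬B) ∧ A): Gödel ¬ of 0.17 = 0 (operand ≠ 0)
(B ∧ ¬(((B ∧ B) ∨ ¬B) ∧ A)) = min(0.17, 0) = 0
¬A: Gödel ¬ of 0.46 = 0 (operand ≠ 0)
(C → ¬A): 0.99 > 0, so result = 0
((B ∧ ¬(((B ∧ B) ∨ ¬B) ∧ A)) ∧ (C → ¬A)) = min(0, 0) = 0
(B → A): 0.17 ≤ 0.46, so result = 1
(((B ∧ ¬(((B ∧ B) ∨ ¬B) ∧ A)) ∧ (C → ¬A)) ∨ (B → A)) = max(0, 1) = 1
(A ∧ B) = min(0.46, 0.17) = 0.17
¬B: Gödel ¬ of 0.17 = 0 (operand ≠ 0)
(¬B ∧ C) = min(0, 0.99) = 0
((¬B ∧ C) ∧ C) = min(0, 0.99) = 0
(((¬B ∧ C) ∧ C) → A): 0 ≤ 0.46, so result = 1
((A ∧ B) ∧ (((¬B ∧ C) ∧ C) → A)) = min(0.17, 1) = 0.17
((((B ∧ ¬(((B ∧ B) ∨ ¬B) ∧ A)) ∧ (C → ¬A)) ∨ (B → A)) ∧ ((A ∧ B) ∧ (((¬B ∧ C) ∧ C) → A))) = min(1, 0.17) = 0.17

0.17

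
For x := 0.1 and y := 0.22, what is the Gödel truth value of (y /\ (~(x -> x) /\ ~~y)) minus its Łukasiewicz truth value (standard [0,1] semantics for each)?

0.00

Gödel evaluation:
  (x -> x): 0.1 ≤ 0.1, so result = 1
  ~(x -> x): Gödel ¬ of 1 = 0 (operand ≠ 0)
  ~y: Gödel ¬ of 0.22 = 0 (operand ≠ 0)
  ~~y: Gödel ¬ of 0 = 1 (operand is 0)
  (~(x -> x) /\ ~~y) = min(0, 1) = 0
  (y /\ (~(x -> x) /\ ~~y)) = min(0.22, 0) = 0
  Gödel value = 0
Łukasiewicz evaluation:
  (x -> x): min(1, 1 − 0.1 + 0.1) = 1
  ~(x -> x): Łukasiewicz ¬ gives 1 − 1 = 0
  ~y: Łukasiewicz ¬ gives 1 − 0.22 = 0.78
  ~~y: Łukasiewicz ¬ gives 1 − 0.78 = 0.22
  (~(x -> x) /\ ~~y) = min(0, 0.22) = 0
  (y /\ (~(x -> x) /\ ~~y)) = min(0.22, 0) = 0
  Łukasiewicz value = 0
Difference: 0 − 0 = 0.00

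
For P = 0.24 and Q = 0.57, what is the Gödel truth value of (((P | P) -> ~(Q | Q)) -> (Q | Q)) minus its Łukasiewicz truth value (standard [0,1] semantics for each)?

0.43

Gödel evaluation:
  (P | P) = max(0.24, 0.24) = 0.24
  (Q | Q) = max(0.57, 0.57) = 0.57
  ~(Q | Q): Gödel ¬ of 0.57 = 0 (operand ≠ 0)
  ((P | P) -> ~(Q | Q)): 0.24 > 0, so result = 0
  (Q | Q) = max(0.57, 0.57) = 0.57
  (((P | P) -> ~(Q | Q)) -> (Q | Q)): 0 ≤ 0.57, so result = 1
  Gödel value = 1
Łukasiewicz evaluation:
  (P | P) = max(0.24, 0.24) = 0.24
  (Q | Q) = max(0.57, 0.57) = 0.57
  ~(Q | Q): Łukasiewicz ¬ gives 1 − 0.57 = 0.43
  ((P | P) -> ~(Q | Q)): min(1, 1 − 0.24 + 0.43) = 1
  (Q | Q) = max(0.57, 0.57) = 0.57
  (((P | P) -> ~(Q | Q)) -> (Q | Q)): min(1, 1 − 1 + 0.57) = 0.57
  Łukasiewicz value = 0.57
Difference: 1 − 0.57 = 0.43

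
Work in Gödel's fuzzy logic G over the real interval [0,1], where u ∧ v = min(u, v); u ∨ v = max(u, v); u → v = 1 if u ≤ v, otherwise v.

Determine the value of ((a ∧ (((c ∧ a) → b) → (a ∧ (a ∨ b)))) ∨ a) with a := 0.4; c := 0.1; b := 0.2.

0.40

(c ∧ a) = min(0.1, 0.4) = 0.1
((c ∧ a) → b): 0.1 ≤ 0.2, so result = 1
(a ∨ b) = max(0.4, 0.2) = 0.4
(a ∧ (a ∨ b)) = min(0.4, 0.4) = 0.4
(((c ∧ a) → b) → (a ∧ (a ∨ b))): 1 > 0.4, so result = 0.4
(a ∧ (((c ∧ a) → b) → (a ∧ (a ∨ b)))) = min(0.4, 0.4) = 0.4
((a ∧ (((c ∧ a) → b) → (a ∧ (a ∨ b)))) ∨ a) = max(0.4, 0.4) = 0.4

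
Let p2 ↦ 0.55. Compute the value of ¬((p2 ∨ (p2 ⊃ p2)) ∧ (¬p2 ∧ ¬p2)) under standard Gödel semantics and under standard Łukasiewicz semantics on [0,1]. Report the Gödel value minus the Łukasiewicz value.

0.45

Gödel evaluation:
  (p2 ⊃ p2): 0.55 ≤ 0.55, so result = 1
  (p2 ∨ (p2 ⊃ p2)) = max(0.55, 1) = 1
  ¬p2: Gödel ¬ of 0.55 = 0 (operand ≠ 0)
  ¬p2: Gödel ¬ of 0.55 = 0 (operand ≠ 0)
  (¬p2 ∧ ¬p2) = min(0, 0) = 0
  ((p2 ∨ (p2 ⊃ p2)) ∧ (¬p2 ∧ ¬p2)) = min(1, 0) = 0
  ¬((p2 ∨ (p2 ⊃ p2)) ∧ (¬p2 ∧ ¬p2)): Gödel ¬ of 0 = 1 (operand is 0)
  Gödel value = 1
Łukasiewicz evaluation:
  (p2 ⊃ p2): min(1, 1 − 0.55 + 0.55) = 1
  (p2 ∨ (p2 ⊃ p2)) = max(0.55, 1) = 1
  ¬p2: Łukasiewicz ¬ gives 1 − 0.55 = 0.45
  ¬p2: Łukasiewicz ¬ gives 1 − 0.55 = 0.45
  (¬p2 ∧ ¬p2) = min(0.45, 0.45) = 0.45
  ((p2 ∨ (p2 ⊃ p2)) ∧ (¬p2 ∧ ¬p2)) = min(1, 0.45) = 0.45
  ¬((p2 ∨ (p2 ⊃ p2)) ∧ (¬p2 ∧ ¬p2)): Łukasiewicz ¬ gives 1 − 0.45 = 0.55
  Łukasiewicz value = 0.55
Difference: 1 − 0.55 = 0.45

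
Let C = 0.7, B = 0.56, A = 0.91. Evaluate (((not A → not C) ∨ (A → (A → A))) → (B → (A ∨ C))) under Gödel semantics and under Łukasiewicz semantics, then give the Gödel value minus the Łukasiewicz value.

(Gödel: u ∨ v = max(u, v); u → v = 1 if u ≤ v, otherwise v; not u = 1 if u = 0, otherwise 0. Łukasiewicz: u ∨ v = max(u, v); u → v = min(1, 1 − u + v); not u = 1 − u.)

Gödel evaluation:
  not A: Gödel ¬ of 0.91 = 0 (operand ≠ 0)
  not C: Gödel ¬ of 0.7 = 0 (operand ≠ 0)
  (not A → not C): 0 ≤ 0, so result = 1
  (A → A): 0.91 ≤ 0.91, so result = 1
  (A → (A → A)): 0.91 ≤ 1, so result = 1
  ((not A → not C) ∨ (A → (A → A))) = max(1, 1) = 1
  (A ∨ C) = max(0.91, 0.7) = 0.91
  (B → (A ∨ C)): 0.56 ≤ 0.91, so result = 1
  (((not A → not C) ∨ (A → (A → A))) → (B → (A ∨ C))): 1 ≤ 1, so result = 1
  Gödel value = 1
Łukasiewicz evaluation:
  not A: Łukasiewicz ¬ gives 1 − 0.91 = 0.09
  not C: Łukasiewicz ¬ gives 1 − 0.7 = 0.3
  (not A → not C): min(1, 1 − 0.09 + 0.3) = 1
  (A → A): min(1, 1 − 0.91 + 0.91) = 1
  (A → (A → A)): min(1, 1 − 0.91 + 1) = 1
  ((not A → not C) ∨ (A → (A → A))) = max(1, 1) = 1
  (A ∨ C) = max(0.91, 0.7) = 0.91
  (B → (A ∨ C)): min(1, 1 − 0.56 + 0.91) = 1
  (((not A → not C) ∨ (A → (A → A))) → (B → (A ∨ C))): min(1, 1 − 1 + 1) = 1
  Łukasiewicz value = 1
Difference: 1 − 1 = 0.00

0.00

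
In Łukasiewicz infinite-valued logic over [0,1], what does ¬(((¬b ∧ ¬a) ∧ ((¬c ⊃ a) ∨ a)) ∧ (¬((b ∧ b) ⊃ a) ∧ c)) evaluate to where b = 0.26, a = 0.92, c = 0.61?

¬b: Łukasiewicz ¬ gives 1 − 0.26 = 0.74
¬a: Łukasiewicz ¬ gives 1 − 0.92 = 0.08
(¬b ∧ ¬a) = min(0.74, 0.08) = 0.08
¬c: Łukasiewicz ¬ gives 1 − 0.61 = 0.39
(¬c ⊃ a): min(1, 1 − 0.39 + 0.92) = 1
((¬c ⊃ a) ∨ a) = max(1, 0.92) = 1
((¬b ∧ ¬a) ∧ ((¬c ⊃ a) ∨ a)) = min(0.08, 1) = 0.08
(b ∧ b) = min(0.26, 0.26) = 0.26
((b ∧ b) ⊃ a): min(1, 1 − 0.26 + 0.92) = 1
¬((b ∧ b) ⊃ a): Łukasiewicz ¬ gives 1 − 1 = 0
(¬((b ∧ b) ⊃ a) ∧ c) = min(0, 0.61) = 0
(((¬b ∧ ¬a) ∧ ((¬c ⊃ a) ∨ a)) ∧ (¬((b ∧ b) ⊃ a) ∧ c)) = min(0.08, 0) = 0
¬(((¬b ∧ ¬a) ∧ ((¬c ⊃ a) ∨ a)) ∧ (¬((b ∧ b) ⊃ a) ∧ c)): Łukasiewicz ¬ gives 1 − 0 = 1

1.00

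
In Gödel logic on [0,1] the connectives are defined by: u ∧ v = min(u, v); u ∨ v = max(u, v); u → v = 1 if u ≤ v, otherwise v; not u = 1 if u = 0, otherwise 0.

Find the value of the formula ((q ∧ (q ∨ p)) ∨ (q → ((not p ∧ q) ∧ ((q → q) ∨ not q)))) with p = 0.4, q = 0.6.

0.60

(q ∨ p) = max(0.6, 0.4) = 0.6
(q ∧ (q ∨ p)) = min(0.6, 0.6) = 0.6
not p: Gödel ¬ of 0.4 = 0 (operand ≠ 0)
(not p ∧ q) = min(0, 0.6) = 0
(q → q): 0.6 ≤ 0.6, so result = 1
not q: Gödel ¬ of 0.6 = 0 (operand ≠ 0)
((q → q) ∨ not q) = max(1, 0) = 1
((not p ∧ q) ∧ ((q → q) ∨ not q)) = min(0, 1) = 0
(q → ((not p ∧ q) ∧ ((q → q) ∨ not q))): 0.6 > 0, so result = 0
((q ∧ (q ∨ p)) ∨ (q → ((not p ∧ q) ∧ ((q → q) ∨ not q)))) = max(0.6, 0) = 0.6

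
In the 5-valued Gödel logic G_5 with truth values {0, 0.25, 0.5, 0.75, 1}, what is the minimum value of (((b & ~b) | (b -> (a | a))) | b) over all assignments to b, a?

The minimum is attained at b = 0.25, a = 0:
  ~b: Gödel ¬ of 0.25 = 0 (operand ≠ 0)
  (b & ~b) = min(0.25, 0) = 0
  (a | a) = max(0, 0) = 0
  (b -> (a | a)): 0.25 > 0, so result = 0
  ((b & ~b) | (b -> (a | a))) = max(0, 0) = 0
  (((b & ~b) | (b -> (a | a))) | b) = max(0, 0.25) = 0.25
Checking all 25 assignments confirms none give a value below 0.25.

0.25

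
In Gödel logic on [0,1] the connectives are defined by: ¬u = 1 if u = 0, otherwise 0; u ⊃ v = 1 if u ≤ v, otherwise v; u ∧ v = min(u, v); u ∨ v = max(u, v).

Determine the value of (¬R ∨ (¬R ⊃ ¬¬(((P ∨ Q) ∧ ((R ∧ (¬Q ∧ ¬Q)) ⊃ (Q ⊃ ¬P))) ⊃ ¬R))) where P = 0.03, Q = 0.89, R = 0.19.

1.00

¬R: Gödel ¬ of 0.19 = 0 (operand ≠ 0)
¬R: Gödel ¬ of 0.19 = 0 (operand ≠ 0)
(P ∨ Q) = max(0.03, 0.89) = 0.89
¬Q: Gödel ¬ of 0.89 = 0 (operand ≠ 0)
¬Q: Gödel ¬ of 0.89 = 0 (operand ≠ 0)
(¬Q ∧ ¬Q) = min(0, 0) = 0
(R ∧ (¬Q ∧ ¬Q)) = min(0.19, 0) = 0
¬P: Gödel ¬ of 0.03 = 0 (operand ≠ 0)
(Q ⊃ ¬P): 0.89 > 0, so result = 0
((R ∧ (¬Q ∧ ¬Q)) ⊃ (Q ⊃ ¬P)): 0 ≤ 0, so result = 1
((P ∨ Q) ∧ ((R ∧ (¬Q ∧ ¬Q)) ⊃ (Q ⊃ ¬P))) = min(0.89, 1) = 0.89
¬R: Gödel ¬ of 0.19 = 0 (operand ≠ 0)
(((P ∨ Q) ∧ ((R ∧ (¬Q ∧ ¬Q)) ⊃ (Q ⊃ ¬P))) ⊃ ¬R): 0.89 > 0, so result = 0
¬(((P ∨ Q) ∧ ((R ∧ (¬Q ∧ ¬Q)) ⊃ (Q ⊃ ¬P))) ⊃ ¬R): Gödel ¬ of 0 = 1 (operand is 0)
¬¬(((P ∨ Q) ∧ ((R ∧ (¬Q ∧ ¬Q)) ⊃ (Q ⊃ ¬P))) ⊃ ¬R): Gödel ¬ of 1 = 0 (operand ≠ 0)
(¬R ⊃ ¬¬(((P ∨ Q) ∧ ((R ∧ (¬Q ∧ ¬Q)) ⊃ (Q ⊃ ¬P))) ⊃ ¬R)): 0 ≤ 0, so result = 1
(¬R ∨ (¬R ⊃ ¬¬(((P ∨ Q) ∧ ((R ∧ (¬Q ∧ ¬Q)) ⊃ (Q ⊃ ¬P))) ⊃ ¬R))) = max(0, 1) = 1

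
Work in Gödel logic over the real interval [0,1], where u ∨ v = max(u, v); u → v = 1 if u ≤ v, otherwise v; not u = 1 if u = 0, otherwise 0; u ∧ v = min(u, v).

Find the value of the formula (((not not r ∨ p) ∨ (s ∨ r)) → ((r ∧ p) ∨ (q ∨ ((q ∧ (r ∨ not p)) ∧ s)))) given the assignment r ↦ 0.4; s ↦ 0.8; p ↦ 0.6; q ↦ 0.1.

0.40

not r: Gödel ¬ of 0.4 = 0 (operand ≠ 0)
not not r: Gödel ¬ of 0 = 1 (operand is 0)
(not not r ∨ p) = max(1, 0.6) = 1
(s ∨ r) = max(0.8, 0.4) = 0.8
((not not r ∨ p) ∨ (s ∨ r)) = max(1, 0.8) = 1
(r ∧ p) = min(0.4, 0.6) = 0.4
not p: Gödel ¬ of 0.6 = 0 (operand ≠ 0)
(r ∨ not p) = max(0.4, 0) = 0.4
(q ∧ (r ∨ not p)) = min(0.1, 0.4) = 0.1
((q ∧ (r ∨ not p)) ∧ s) = min(0.1, 0.8) = 0.1
(q ∨ ((q ∧ (r ∨ not p)) ∧ s)) = max(0.1, 0.1) = 0.1
((r ∧ p) ∨ (q ∨ ((q ∧ (r ∨ not p)) ∧ s))) = max(0.4, 0.1) = 0.4
(((not not r ∨ p) ∨ (s ∨ r)) → ((r ∧ p) ∨ (q ∨ ((q ∧ (r ∨ not p)) ∧ s)))): 1 > 0.4, so result = 0.4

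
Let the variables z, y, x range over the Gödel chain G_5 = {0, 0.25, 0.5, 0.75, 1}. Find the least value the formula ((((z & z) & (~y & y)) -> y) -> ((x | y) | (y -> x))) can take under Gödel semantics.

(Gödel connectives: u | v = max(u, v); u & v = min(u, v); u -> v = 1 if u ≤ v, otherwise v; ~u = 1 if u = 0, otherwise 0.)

0.25

The minimum is attained at z = 0, y = 0.25, x = 0:
  (z & z) = min(0, 0) = 0
  ~y: Gödel ¬ of 0.25 = 0 (operand ≠ 0)
  (~y & y) = min(0, 0.25) = 0
  ((z & z) & (~y & y)) = min(0, 0) = 0
  (((z & z) & (~y & y)) -> y): 0 ≤ 0.25, so result = 1
  (x | y) = max(0, 0.25) = 0.25
  (y -> x): 0.25 > 0, so result = 0
  ((x | y) | (y -> x)) = max(0.25, 0) = 0.25
  ((((z & z) & (~y & y)) -> y) -> ((x | y) | (y -> x))): 1 > 0.25, so result = 0.25
Checking all 125 assignments confirms none give a value below 0.25.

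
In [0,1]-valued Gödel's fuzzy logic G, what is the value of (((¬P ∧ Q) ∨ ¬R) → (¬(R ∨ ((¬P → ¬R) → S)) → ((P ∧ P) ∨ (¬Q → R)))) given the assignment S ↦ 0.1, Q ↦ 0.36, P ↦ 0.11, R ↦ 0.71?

1.00

¬P: Gödel ¬ of 0.11 = 0 (operand ≠ 0)
(¬P ∧ Q) = min(0, 0.36) = 0
¬R: Gödel ¬ of 0.71 = 0 (operand ≠ 0)
((¬P ∧ Q) ∨ ¬R) = max(0, 0) = 0
¬P: Gödel ¬ of 0.11 = 0 (operand ≠ 0)
¬R: Gödel ¬ of 0.71 = 0 (operand ≠ 0)
(¬P → ¬R): 0 ≤ 0, so result = 1
((¬P → ¬R) → S): 1 > 0.1, so result = 0.1
(R ∨ ((¬P → ¬R) → S)) = max(0.71, 0.1) = 0.71
¬(R ∨ ((¬P → ¬R) → S)): Gödel ¬ of 0.71 = 0 (operand ≠ 0)
(P ∧ P) = min(0.11, 0.11) = 0.11
¬Q: Gödel ¬ of 0.36 = 0 (operand ≠ 0)
(¬Q → R): 0 ≤ 0.71, so result = 1
((P ∧ P) ∨ (¬Q → R)) = max(0.11, 1) = 1
(¬(R ∨ ((¬P → ¬R) → S)) → ((P ∧ P) ∨ (¬Q → R))): 0 ≤ 1, so result = 1
(((¬P ∧ Q) ∨ ¬R) → (¬(R ∨ ((¬P → ¬R) → S)) → ((P ∧ P) ∨ (¬Q → R)))): 0 ≤ 1, so result = 1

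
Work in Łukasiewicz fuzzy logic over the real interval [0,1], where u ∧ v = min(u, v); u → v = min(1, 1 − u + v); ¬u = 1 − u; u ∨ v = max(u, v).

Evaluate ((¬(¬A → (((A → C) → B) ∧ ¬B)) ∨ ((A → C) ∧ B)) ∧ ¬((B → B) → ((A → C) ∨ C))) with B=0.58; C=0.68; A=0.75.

0.07

¬A: Łukasiewicz ¬ gives 1 − 0.75 = 0.25
(A → C): min(1, 1 − 0.75 + 0.68) = 0.93
((A → C) → B): min(1, 1 − 0.93 + 0.58) = 0.65
¬B: Łukasiewicz ¬ gives 1 − 0.58 = 0.42
(((A → C) → B) ∧ ¬B) = min(0.65, 0.42) = 0.42
(¬A → (((A → C) → B) ∧ ¬B)): min(1, 1 − 0.25 + 0.42) = 1
¬(¬A → (((A → C) → B) ∧ ¬B)): Łukasiewicz ¬ gives 1 − 1 = 0
(A → C): min(1, 1 − 0.75 + 0.68) = 0.93
((A → C) ∧ B) = min(0.93, 0.58) = 0.58
(¬(¬A → (((A → C) → B) ∧ ¬B)) ∨ ((A → C) ∧ B)) = max(0, 0.58) = 0.58
(B → B): min(1, 1 − 0.58 + 0.58) = 1
(A → C): min(1, 1 − 0.75 + 0.68) = 0.93
((A → C) ∨ C) = max(0.93, 0.68) = 0.93
((B → B) → ((A → C) ∨ C)): min(1, 1 − 1 + 0.93) = 0.93
¬((B → B) → ((A → C) ∨ C)): Łukasiewicz ¬ gives 1 − 0.93 = 0.07
((¬(¬A → (((A → C) → B) ∧ ¬B)) ∨ ((A → C) ∧ B)) ∧ ¬((B → B) → ((A → C) ∨ C))) = min(0.58, 0.07) = 0.07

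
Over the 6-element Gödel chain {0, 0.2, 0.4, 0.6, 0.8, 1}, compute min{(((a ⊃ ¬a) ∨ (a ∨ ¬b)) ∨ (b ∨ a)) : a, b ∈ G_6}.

The minimum is attained at a = 0.2, b = 0.2:
  ¬a: Gödel ¬ of 0.2 = 0 (operand ≠ 0)
  (a ⊃ ¬a): 0.2 > 0, so result = 0
  ¬b: Gödel ¬ of 0.2 = 0 (operand ≠ 0)
  (a ∨ ¬b) = max(0.2, 0) = 0.2
  ((a ⊃ ¬a) ∨ (a ∨ ¬b)) = max(0, 0.2) = 0.2
  (b ∨ a) = max(0.2, 0.2) = 0.2
  (((a ⊃ ¬a) ∨ (a ∨ ¬b)) ∨ (b ∨ a)) = max(0.2, 0.2) = 0.2
Checking all 36 assignments confirms none give a value below 0.20.

0.20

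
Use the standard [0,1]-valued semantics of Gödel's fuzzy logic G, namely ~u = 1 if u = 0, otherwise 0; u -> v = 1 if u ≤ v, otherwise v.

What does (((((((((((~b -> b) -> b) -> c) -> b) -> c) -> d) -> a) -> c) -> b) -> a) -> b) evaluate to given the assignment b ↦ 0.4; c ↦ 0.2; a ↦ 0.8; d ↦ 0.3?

~b: Gödel ¬ of 0.4 = 0 (operand ≠ 0)
(~b -> b): 0 ≤ 0.4, so result = 1
((~b -> b) -> b): 1 > 0.4, so result = 0.4
(((~b -> b) -> b) -> c): 0.4 > 0.2, so result = 0.2
((((~b -> b) -> b) -> c) -> b): 0.2 ≤ 0.4, so result = 1
(((((~b -> b) -> b) -> c) -> b) -> c): 1 > 0.2, so result = 0.2
((((((~b -> b) -> b) -> c) -> b) -> c) -> d): 0.2 ≤ 0.3, so result = 1
(((((((~b -> b) -> b) -> c) -> b) -> c) -> d) -> a): 1 > 0.8, so result = 0.8
((((((((~b -> b) -> b) -> c) -> b) -> c) -> d) -> a) -> c): 0.8 > 0.2, so result = 0.2
(((((((((~b -> b) -> b) -> c) -> b) -> c) -> d) -> a) -> c) -> b): 0.2 ≤ 0.4, so result = 1
((((((((((~b -> b) -> b) -> c) -> b) -> c) -> d) -> a) -> c) -> b) -> a): 1 > 0.8, so result = 0.8
(((((((((((~b -> b) -> b) -> c) -> b) -> c) -> d) -> a) -> c) -> b) -> a) -> b): 0.8 > 0.4, so result = 0.4

0.40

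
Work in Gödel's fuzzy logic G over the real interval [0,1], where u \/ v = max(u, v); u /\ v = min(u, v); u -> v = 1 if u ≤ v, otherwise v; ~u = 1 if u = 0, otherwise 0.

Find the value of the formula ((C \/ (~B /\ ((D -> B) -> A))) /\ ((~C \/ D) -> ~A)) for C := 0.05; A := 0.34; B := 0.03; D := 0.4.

~B: Gödel ¬ of 0.03 = 0 (operand ≠ 0)
(D -> B): 0.4 > 0.03, so result = 0.03
((D -> B) -> A): 0.03 ≤ 0.34, so result = 1
(~B /\ ((D -> B) -> A)) = min(0, 1) = 0
(C \/ (~B /\ ((D -> B) -> A))) = max(0.05, 0) = 0.05
~C: Gödel ¬ of 0.05 = 0 (operand ≠ 0)
(~C \/ D) = max(0, 0.4) = 0.4
~A: Gödel ¬ of 0.34 = 0 (operand ≠ 0)
((~C \/ D) -> ~A): 0.4 > 0, so result = 0
((C \/ (~B /\ ((D -> B) -> A))) /\ ((~C \/ D) -> ~A)) = min(0.05, 0) = 0

0.00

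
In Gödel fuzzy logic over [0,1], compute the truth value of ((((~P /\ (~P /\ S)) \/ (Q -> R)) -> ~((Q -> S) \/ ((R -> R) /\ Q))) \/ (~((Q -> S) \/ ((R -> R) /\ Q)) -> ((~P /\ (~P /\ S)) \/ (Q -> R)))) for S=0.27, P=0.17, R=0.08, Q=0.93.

~P: Gödel ¬ of 0.17 = 0 (operand ≠ 0)
~P: Gödel ¬ of 0.17 = 0 (operand ≠ 0)
(~P /\ S) = min(0, 0.27) = 0
(~P /\ (~P /\ S)) = min(0, 0) = 0
(Q -> R): 0.93 > 0.08, so result = 0.08
((~P /\ (~P /\ S)) \/ (Q -> R)) = max(0, 0.08) = 0.08
(Q -> S): 0.93 > 0.27, so result = 0.27
(R -> R): 0.08 ≤ 0.08, so result = 1
((R -> R) /\ Q) = min(1, 0.93) = 0.93
((Q -> S) \/ ((R -> R) /\ Q)) = max(0.27, 0.93) = 0.93
~((Q -> S) \/ ((R -> R) /\ Q)): Gödel ¬ of 0.93 = 0 (operand ≠ 0)
(((~P /\ (~P /\ S)) \/ (Q -> R)) -> ~((Q -> S) \/ ((R -> R) /\ Q))): 0.08 > 0, so result = 0
(Q -> S): 0.93 > 0.27, so result = 0.27
(R -> R): 0.08 ≤ 0.08, so result = 1
((R -> R) /\ Q) = min(1, 0.93) = 0.93
((Q -> S) \/ ((R -> R) /\ Q)) = max(0.27, 0.93) = 0.93
~((Q -> S) \/ ((R -> R) /\ Q)): Gödel ¬ of 0.93 = 0 (operand ≠ 0)
~P: Gödel ¬ of 0.17 = 0 (operand ≠ 0)
~P: Gödel ¬ of 0.17 = 0 (operand ≠ 0)
(~P /\ S) = min(0, 0.27) = 0
(~P /\ (~P /\ S)) = min(0, 0) = 0
(Q -> R): 0.93 > 0.08, so result = 0.08
((~P /\ (~P /\ S)) \/ (Q -> R)) = max(0, 0.08) = 0.08
(~((Q -> S) \/ ((R -> R) /\ Q)) -> ((~P /\ (~P /\ S)) \/ (Q -> R))): 0 ≤ 0.08, so result = 1
((((~P /\ (~P /\ S)) \/ (Q -> R)) -> ~((Q -> S) \/ ((R -> R) /\ Q))) \/ (~((Q -> S) \/ ((R -> R) /\ Q)) -> ((~P /\ (~P /\ S)) \/ (Q -> R)))) = max(0, 1) = 1

1.00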